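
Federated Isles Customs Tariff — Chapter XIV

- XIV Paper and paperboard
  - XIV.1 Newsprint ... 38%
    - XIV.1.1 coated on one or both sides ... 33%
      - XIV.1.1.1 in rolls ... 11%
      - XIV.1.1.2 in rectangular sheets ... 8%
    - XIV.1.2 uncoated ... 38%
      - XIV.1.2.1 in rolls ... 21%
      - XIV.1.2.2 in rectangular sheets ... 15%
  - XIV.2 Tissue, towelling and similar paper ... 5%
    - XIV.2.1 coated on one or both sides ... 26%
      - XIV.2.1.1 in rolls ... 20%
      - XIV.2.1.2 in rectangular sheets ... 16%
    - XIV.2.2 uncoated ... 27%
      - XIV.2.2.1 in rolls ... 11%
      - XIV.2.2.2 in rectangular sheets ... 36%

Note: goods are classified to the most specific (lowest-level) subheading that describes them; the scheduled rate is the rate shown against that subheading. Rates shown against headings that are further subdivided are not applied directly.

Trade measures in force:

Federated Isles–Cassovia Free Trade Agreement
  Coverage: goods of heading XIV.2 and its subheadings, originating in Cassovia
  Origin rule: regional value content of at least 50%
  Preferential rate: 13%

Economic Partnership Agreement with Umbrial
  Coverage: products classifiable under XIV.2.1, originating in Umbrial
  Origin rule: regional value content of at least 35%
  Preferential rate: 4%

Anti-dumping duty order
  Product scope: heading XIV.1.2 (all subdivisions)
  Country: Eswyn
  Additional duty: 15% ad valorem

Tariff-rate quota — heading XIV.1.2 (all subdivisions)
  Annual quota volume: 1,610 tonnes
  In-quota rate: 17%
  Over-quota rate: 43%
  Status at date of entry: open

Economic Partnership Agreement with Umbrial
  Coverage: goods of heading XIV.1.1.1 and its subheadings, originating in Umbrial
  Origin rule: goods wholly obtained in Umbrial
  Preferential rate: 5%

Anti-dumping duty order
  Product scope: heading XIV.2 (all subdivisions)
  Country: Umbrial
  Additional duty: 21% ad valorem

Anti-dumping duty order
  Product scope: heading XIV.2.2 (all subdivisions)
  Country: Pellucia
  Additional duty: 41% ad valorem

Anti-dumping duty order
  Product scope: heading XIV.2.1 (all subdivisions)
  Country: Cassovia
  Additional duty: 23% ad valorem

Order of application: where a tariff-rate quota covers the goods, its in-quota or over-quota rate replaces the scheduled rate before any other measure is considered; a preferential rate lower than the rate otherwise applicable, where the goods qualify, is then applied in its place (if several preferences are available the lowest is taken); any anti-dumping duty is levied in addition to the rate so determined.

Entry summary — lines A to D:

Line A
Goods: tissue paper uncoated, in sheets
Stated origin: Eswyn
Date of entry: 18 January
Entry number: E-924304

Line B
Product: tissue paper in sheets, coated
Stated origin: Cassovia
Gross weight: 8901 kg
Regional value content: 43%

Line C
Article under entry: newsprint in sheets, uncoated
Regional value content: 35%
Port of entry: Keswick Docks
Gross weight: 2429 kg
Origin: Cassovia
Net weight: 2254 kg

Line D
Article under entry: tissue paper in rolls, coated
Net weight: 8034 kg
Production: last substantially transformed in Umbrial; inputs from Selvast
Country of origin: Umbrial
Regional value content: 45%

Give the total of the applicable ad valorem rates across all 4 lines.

117%

Line A: tissue paper → XIV.2; uncoated → XIV.2.2; in sheets → XIV.2.2.2. Scheduled 36%. No special measure applies. → 36%.
Line B: tissue paper → XIV.2; coated → XIV.2.1; in sheets → XIV.2.1.2. Scheduled 16%. Cassovia agreement on XIV.2: RVC < 50%; anti-dumping (Cassovia, XIV.2.1): +23%; total 16% + 23% = 39%. → 39%.
Line C: newsprint → XIV.1; uncoated → XIV.1.2; in sheets → XIV.1.2.2. Scheduled 15%. quota on XIV.1.2 open → in-quota 17%; Cassovia agreement on XIV.2: XIV.1.2.2 not covered. → 17%.
Line D: tissue paper → XIV.2; coated → XIV.2.1; in rolls → XIV.2.1.1. Scheduled 20%. Umbrial agreement on XIV.2.1: RVC ≥ 35% → 4% available; Umbrial agreement on XIV.1.1.1: XIV.2.1.1 not covered; preferential 4%; anti-dumping (Umbrial, XIV.2): +21%; total 4% + 21% = 25%. → 25%.
Sum: 36% + 39% + 17% + 25% = 117%.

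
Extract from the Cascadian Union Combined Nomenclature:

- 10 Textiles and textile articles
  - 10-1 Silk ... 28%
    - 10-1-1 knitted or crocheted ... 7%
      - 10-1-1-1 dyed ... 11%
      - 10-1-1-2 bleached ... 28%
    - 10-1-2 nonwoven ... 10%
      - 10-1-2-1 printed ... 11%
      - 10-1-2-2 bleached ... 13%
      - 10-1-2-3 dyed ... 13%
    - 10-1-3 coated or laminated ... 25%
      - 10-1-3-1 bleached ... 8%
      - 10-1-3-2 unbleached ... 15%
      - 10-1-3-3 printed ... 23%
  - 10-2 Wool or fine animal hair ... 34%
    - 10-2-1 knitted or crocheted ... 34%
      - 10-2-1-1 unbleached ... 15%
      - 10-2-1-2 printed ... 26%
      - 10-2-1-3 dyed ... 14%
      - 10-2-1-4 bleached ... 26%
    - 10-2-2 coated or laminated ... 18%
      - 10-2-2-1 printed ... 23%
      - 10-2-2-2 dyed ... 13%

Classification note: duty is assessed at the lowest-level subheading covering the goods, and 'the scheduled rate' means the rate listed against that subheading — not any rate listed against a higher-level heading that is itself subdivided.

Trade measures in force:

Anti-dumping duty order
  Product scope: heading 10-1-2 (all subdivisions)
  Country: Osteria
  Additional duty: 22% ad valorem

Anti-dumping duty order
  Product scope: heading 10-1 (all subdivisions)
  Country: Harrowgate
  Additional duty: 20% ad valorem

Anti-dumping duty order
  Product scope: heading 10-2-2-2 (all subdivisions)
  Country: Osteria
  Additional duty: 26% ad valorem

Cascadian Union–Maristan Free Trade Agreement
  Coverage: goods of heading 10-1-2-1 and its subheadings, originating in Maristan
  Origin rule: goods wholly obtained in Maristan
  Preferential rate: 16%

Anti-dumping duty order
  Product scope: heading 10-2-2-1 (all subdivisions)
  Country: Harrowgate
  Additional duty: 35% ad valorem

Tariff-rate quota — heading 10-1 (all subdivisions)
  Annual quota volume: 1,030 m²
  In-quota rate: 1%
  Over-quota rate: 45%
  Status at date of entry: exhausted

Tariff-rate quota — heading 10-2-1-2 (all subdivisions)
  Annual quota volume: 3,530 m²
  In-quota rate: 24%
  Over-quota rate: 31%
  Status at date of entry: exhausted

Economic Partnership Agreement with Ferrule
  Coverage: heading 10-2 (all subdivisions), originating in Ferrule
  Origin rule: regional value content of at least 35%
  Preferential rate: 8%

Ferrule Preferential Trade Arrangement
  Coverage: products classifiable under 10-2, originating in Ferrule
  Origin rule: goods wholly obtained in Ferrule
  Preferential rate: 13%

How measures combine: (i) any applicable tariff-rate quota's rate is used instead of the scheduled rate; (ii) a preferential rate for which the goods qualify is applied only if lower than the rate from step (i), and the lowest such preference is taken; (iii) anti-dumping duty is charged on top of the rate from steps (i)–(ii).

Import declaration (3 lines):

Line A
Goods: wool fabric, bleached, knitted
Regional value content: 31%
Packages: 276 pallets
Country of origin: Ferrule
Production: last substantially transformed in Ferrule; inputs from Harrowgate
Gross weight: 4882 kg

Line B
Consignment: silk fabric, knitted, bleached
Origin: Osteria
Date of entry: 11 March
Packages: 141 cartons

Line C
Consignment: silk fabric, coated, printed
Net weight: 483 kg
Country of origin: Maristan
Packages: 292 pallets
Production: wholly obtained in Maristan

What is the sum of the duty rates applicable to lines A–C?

Line A: wool → 10-2; knitted → 10-2-1; bleached → 10-2-1-4. Scheduled 26%. Ferrule agreement on 10-2: RVC < 35%; Ferrule agreement on 10-2: not wholly obtained. → 26%.
Line B: silk → 10-1; knitted → 10-1-1; bleached → 10-1-1-2. Scheduled 28%. quota on 10-1 exhausted → over-quota 45%. → 45%.
Line C: silk → 10-1; coated → 10-1-3; printed → 10-1-3-3. Scheduled 23%. quota on 10-1 exhausted → over-quota 45%; Maristan agreement on 10-1-2-1: 10-1-3-3 not covered. → 45%.
Sum: 26% + 45% + 45% = 116%.

116%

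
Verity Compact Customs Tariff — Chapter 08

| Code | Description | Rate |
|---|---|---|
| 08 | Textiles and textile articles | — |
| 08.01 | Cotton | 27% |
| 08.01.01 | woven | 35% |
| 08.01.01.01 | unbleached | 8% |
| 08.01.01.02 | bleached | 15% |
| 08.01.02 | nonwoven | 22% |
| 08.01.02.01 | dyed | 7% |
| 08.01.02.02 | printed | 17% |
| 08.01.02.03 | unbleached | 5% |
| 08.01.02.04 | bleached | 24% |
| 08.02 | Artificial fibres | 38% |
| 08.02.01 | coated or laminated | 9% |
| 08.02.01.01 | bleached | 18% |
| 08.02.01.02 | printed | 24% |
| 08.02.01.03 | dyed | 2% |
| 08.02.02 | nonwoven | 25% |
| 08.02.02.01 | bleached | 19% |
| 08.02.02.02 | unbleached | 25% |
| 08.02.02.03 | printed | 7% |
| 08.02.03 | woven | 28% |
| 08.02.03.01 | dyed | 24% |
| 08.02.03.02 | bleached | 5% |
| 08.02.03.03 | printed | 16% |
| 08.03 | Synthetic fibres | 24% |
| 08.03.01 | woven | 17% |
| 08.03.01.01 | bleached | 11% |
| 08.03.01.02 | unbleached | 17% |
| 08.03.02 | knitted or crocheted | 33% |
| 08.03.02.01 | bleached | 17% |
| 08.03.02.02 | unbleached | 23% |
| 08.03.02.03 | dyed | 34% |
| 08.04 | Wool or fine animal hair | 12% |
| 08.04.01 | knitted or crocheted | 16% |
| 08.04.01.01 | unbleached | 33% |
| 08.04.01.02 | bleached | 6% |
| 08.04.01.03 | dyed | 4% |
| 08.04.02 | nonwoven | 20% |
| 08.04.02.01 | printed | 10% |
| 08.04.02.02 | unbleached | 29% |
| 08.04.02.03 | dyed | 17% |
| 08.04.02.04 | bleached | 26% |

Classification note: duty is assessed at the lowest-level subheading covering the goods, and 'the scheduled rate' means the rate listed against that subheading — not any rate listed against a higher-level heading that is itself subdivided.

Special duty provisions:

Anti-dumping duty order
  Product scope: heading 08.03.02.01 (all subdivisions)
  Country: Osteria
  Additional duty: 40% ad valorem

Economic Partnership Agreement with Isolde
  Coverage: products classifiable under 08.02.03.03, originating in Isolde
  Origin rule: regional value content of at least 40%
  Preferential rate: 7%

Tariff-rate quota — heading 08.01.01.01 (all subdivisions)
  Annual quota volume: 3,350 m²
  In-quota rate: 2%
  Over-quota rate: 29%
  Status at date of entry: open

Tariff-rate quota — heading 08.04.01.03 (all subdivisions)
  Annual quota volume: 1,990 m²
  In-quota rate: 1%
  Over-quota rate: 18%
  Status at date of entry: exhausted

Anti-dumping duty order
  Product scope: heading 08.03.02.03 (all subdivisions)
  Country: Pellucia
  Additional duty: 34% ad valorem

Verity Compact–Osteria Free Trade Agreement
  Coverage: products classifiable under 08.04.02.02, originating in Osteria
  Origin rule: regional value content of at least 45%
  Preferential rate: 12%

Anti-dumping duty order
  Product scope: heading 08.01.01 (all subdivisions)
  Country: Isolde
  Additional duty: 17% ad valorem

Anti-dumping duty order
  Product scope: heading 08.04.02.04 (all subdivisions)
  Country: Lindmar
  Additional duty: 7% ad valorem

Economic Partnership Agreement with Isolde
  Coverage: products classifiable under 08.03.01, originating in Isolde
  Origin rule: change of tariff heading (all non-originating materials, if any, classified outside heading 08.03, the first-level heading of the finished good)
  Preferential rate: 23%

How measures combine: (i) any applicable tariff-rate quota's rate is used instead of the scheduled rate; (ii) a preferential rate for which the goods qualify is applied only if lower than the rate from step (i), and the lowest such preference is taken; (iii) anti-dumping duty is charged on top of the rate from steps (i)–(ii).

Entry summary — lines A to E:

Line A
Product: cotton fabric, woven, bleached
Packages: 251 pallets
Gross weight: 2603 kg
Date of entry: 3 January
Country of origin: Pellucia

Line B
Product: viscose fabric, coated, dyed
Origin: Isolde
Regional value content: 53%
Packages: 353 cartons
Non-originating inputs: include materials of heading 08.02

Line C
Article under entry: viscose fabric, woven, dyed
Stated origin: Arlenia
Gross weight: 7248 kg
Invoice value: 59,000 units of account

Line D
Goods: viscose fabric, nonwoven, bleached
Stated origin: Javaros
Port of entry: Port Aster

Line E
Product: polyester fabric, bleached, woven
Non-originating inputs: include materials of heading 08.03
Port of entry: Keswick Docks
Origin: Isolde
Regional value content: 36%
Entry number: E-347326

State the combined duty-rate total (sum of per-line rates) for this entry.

71%

Line A: cotton → 08.01; woven → 08.01.01; bleached → 08.01.01.02. Scheduled 15%. No special measure applies. → 15%.
Line B: viscose → 08.02; coated → 08.02.01; dyed → 08.02.01.03. Scheduled 2%. Isolde agreement on 08.02.03.03: 08.02.01.03 not covered; Isolde agreement on 08.03.01: 08.02.01.03 not covered. → 2%.
Line C: viscose → 08.02; woven → 08.02.03; dyed → 08.02.03.01. Scheduled 24%. No special measure applies. → 24%.
Line D: viscose → 08.02; nonwoven → 08.02.02; bleached → 08.02.02.01. Scheduled 19%. No special measure applies. → 19%.
Line E: polyester → 08.03; woven → 08.03.01; bleached → 08.03.01.01. Scheduled 11%. Isolde agreement on 08.02.03.03: 08.03.01.01 not covered; Isolde agreement on 08.03.01: CTH not met. → 11%.
Sum: 15% + 2% + 24% + 19% + 11% = 71%.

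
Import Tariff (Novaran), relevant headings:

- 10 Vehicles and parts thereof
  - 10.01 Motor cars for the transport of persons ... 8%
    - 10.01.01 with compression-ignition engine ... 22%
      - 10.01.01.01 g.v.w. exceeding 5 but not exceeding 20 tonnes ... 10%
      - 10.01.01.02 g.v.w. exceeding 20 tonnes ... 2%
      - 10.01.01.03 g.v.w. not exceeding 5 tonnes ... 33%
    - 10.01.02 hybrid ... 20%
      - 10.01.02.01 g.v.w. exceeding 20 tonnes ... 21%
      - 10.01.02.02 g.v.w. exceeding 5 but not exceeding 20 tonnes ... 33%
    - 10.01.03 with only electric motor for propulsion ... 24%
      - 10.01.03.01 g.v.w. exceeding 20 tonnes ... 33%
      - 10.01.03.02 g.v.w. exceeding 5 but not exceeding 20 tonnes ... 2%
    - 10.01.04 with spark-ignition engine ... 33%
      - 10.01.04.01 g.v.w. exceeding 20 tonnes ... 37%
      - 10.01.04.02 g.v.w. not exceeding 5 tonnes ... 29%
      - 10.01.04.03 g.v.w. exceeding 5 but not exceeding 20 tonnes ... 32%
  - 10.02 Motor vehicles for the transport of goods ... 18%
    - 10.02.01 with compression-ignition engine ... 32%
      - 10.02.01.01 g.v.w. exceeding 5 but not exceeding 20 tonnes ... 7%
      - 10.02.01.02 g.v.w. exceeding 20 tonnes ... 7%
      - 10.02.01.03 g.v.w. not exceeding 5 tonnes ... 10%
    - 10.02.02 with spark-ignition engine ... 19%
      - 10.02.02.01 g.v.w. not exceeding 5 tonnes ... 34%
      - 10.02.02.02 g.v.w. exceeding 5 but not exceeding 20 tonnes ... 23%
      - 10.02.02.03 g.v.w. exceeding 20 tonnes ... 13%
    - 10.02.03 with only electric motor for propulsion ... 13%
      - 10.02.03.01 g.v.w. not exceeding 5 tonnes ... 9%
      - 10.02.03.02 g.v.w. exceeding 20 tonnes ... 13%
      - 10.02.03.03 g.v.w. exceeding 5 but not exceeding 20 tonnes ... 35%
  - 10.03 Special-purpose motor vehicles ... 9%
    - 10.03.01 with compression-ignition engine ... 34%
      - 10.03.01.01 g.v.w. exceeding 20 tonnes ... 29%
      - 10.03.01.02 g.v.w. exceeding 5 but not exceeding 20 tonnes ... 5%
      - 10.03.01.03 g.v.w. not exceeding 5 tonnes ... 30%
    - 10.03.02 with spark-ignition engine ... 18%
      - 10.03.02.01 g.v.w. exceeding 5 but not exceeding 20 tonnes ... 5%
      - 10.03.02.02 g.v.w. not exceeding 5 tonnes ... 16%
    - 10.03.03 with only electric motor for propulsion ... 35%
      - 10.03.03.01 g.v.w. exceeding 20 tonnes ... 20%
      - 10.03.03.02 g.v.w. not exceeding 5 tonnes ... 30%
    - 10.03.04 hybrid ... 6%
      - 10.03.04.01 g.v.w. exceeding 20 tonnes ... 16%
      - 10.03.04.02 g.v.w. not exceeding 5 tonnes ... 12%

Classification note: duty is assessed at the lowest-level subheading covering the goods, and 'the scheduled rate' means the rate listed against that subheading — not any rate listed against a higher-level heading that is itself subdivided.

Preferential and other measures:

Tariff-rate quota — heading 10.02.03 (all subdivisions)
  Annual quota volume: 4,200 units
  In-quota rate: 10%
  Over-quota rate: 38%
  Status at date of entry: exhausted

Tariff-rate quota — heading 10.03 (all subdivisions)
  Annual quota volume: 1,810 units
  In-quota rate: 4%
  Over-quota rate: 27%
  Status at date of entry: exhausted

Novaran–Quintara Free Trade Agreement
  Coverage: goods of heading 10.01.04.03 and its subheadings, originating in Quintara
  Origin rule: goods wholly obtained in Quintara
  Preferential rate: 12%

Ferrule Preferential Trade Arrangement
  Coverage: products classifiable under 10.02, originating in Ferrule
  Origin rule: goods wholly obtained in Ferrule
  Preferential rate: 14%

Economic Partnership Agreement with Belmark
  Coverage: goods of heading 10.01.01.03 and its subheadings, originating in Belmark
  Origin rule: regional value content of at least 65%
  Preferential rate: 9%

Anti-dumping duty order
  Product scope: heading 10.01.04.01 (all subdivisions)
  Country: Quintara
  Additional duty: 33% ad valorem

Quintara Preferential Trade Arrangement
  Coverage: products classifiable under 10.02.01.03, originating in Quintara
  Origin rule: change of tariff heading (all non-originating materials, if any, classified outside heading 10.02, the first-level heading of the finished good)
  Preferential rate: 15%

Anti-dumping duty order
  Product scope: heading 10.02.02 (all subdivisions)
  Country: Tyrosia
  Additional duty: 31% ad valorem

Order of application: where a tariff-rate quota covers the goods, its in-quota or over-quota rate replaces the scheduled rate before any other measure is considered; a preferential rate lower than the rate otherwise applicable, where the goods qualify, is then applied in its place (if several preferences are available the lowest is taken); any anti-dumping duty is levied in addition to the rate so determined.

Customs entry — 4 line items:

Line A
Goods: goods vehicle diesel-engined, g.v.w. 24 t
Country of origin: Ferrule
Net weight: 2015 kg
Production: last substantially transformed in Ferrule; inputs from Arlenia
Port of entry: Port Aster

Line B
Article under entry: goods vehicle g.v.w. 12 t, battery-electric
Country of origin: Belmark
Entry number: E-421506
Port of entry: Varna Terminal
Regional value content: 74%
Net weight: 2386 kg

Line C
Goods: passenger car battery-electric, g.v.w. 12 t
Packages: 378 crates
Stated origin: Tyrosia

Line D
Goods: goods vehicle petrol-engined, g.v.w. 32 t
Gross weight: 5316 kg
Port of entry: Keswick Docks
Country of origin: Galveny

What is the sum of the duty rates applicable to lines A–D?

Line A: goods vehicle → 10.02; diesel-engined → 10.02.01; g.v.w. 24 t → 10.02.01.02. Scheduled 7%. Ferrule agreement on 10.02: not wholly obtained. → 7%.
Line B: goods vehicle → 10.02; battery-electric → 10.02.03; g.v.w. 12 t → 10.02.03.03. Scheduled 35%. quota on 10.02.03 exhausted → over-quota 38%; Belmark agreement on 10.01.01.03: 10.02.03.03 not covered. → 38%.
Line C: passenger car → 10.01; battery-electric → 10.01.03; g.v.w. 12 t → 10.01.03.02. Scheduled 2%. No special measure applies. → 2%.
Line D: goods vehicle → 10.02; petrol-engined → 10.02.02; g.v.w. 32 t → 10.02.02.03. Scheduled 13%. No special measure applies. → 13%.
Sum: 7% + 38% + 2% + 13% = 60%.

60%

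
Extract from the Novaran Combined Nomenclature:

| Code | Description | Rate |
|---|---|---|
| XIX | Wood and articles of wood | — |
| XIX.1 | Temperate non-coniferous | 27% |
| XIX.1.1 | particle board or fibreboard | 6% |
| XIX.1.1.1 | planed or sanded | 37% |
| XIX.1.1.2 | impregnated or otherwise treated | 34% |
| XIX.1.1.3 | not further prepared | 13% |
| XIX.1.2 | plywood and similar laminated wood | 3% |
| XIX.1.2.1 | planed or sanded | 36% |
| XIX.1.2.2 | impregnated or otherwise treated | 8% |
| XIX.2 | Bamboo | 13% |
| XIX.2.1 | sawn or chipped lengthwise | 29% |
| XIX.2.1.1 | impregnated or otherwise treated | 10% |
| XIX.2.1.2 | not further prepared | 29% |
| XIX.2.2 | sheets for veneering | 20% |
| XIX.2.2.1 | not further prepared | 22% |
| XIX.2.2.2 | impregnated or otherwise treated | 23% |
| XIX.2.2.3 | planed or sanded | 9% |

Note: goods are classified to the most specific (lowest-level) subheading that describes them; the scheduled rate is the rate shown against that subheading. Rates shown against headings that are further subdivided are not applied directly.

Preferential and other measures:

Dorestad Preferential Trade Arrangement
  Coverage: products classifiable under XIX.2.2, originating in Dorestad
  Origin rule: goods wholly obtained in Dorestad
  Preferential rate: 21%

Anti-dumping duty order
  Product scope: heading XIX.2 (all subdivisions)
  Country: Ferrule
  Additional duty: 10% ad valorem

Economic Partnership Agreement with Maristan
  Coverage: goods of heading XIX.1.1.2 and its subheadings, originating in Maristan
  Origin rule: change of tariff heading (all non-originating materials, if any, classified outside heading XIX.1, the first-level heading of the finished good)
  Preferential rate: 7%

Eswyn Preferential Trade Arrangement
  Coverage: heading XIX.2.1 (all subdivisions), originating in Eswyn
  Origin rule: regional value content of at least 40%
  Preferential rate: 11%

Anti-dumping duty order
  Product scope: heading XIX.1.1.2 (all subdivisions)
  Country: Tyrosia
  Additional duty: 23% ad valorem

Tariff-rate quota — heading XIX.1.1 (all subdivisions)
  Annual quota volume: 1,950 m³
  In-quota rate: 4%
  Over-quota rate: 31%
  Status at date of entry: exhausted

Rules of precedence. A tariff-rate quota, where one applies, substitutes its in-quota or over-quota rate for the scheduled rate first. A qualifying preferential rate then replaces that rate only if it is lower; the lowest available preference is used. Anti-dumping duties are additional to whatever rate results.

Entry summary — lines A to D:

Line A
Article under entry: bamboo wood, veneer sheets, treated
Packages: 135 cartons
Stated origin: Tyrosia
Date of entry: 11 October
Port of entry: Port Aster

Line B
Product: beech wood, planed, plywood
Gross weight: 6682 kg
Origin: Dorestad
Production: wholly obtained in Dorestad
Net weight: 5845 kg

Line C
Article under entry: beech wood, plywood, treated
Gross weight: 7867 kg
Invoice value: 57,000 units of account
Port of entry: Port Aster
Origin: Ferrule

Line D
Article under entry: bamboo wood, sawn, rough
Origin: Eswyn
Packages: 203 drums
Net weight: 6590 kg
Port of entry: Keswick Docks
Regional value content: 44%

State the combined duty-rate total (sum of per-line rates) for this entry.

Line A: bamboo → XIX.2; veneer sheets → XIX.2.2; treated → XIX.2.2.2. Scheduled 23%. No special measure applies. → 23%.
Line B: beech → XIX.1; plywood → XIX.1.2; planed → XIX.1.2.1. Scheduled 36%. Dorestad agreement on XIX.2.2: XIX.1.2.1 not covered. → 36%.
Line C: beech → XIX.1; plywood → XIX.1.2; treated → XIX.1.2.2. Scheduled 8%. No special measure applies. → 8%.
Line D: bamboo → XIX.2; sawn → XIX.2.1; rough → XIX.2.1.2. Scheduled 29%. Eswyn agreement on XIX.2.1: RVC ≥ 40% → 11% available; preferential 11%. → 11%.
Sum: 23% + 36% + 8% + 11% = 78%.

78%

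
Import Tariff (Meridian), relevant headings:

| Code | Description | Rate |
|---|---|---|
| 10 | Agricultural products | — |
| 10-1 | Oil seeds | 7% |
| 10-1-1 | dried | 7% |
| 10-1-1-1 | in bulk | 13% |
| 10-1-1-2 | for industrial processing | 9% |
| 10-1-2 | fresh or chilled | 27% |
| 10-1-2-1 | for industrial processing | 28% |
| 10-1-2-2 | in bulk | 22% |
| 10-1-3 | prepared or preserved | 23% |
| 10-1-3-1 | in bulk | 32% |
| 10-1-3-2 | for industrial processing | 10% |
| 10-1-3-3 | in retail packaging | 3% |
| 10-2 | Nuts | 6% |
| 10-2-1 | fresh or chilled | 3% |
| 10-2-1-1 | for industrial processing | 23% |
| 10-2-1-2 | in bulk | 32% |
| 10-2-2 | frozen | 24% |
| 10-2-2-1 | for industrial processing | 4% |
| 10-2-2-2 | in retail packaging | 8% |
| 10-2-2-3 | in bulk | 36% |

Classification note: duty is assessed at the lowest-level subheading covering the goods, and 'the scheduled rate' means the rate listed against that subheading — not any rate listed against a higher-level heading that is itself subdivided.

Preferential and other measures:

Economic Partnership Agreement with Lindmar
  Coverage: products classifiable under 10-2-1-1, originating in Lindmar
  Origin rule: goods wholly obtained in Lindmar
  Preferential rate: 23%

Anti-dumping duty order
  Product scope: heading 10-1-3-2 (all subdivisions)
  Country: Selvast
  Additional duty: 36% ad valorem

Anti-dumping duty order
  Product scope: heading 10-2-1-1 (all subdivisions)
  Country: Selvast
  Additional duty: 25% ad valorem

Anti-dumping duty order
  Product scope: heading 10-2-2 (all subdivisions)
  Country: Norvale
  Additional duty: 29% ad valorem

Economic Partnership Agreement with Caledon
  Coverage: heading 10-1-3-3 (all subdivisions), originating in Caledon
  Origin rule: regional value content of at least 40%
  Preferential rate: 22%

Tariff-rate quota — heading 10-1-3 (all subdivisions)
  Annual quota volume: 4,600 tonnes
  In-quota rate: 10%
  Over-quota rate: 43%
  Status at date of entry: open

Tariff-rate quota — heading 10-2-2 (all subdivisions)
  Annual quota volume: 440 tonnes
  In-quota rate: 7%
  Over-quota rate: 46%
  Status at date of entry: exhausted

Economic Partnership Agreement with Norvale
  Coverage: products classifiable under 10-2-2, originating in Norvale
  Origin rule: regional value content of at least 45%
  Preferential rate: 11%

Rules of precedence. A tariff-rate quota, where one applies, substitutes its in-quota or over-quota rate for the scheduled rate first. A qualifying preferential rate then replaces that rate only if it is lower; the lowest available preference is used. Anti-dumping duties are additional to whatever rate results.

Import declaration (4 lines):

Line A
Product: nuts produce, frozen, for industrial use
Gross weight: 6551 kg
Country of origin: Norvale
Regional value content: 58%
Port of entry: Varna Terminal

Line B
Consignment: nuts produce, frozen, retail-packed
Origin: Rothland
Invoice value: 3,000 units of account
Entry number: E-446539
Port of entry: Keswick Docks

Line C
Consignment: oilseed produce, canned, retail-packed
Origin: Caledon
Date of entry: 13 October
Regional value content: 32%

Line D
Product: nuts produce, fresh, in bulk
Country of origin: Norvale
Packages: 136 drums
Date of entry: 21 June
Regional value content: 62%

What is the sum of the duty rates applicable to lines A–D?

128%

Line A: nuts → 10-2; frozen → 10-2-2; for industrial use → 10-2-2-1. Scheduled 4%. quota on 10-2-2 exhausted → over-quota 46%; Norvale agreement on 10-2-2: RVC ≥ 45% → 11% available; preferential 11%; anti-dumping (Norvale, 10-2-2): +29%; total 11% + 29% = 40%. → 40%.
Line B: nuts → 10-2; frozen → 10-2-2; retail-packed → 10-2-2-2. Scheduled 8%. quota on 10-2-2 exhausted → over-quota 46%. → 46%.
Line C: oilseed → 10-1; canned → 10-1-3; retail-packed → 10-1-3-3. Scheduled 3%. quota on 10-1-3 open → in-quota 10%; Caledon agreement on 10-1-3-3: RVC < 40%. → 10%.
Line D: nuts → 10-2; fresh → 10-2-1; in bulk → 10-2-1-2. Scheduled 32%. Norvale agreement on 10-2-2: 10-2-1-2 not covered. → 32%.
Sum: 40% + 46% + 10% + 32% = 128%.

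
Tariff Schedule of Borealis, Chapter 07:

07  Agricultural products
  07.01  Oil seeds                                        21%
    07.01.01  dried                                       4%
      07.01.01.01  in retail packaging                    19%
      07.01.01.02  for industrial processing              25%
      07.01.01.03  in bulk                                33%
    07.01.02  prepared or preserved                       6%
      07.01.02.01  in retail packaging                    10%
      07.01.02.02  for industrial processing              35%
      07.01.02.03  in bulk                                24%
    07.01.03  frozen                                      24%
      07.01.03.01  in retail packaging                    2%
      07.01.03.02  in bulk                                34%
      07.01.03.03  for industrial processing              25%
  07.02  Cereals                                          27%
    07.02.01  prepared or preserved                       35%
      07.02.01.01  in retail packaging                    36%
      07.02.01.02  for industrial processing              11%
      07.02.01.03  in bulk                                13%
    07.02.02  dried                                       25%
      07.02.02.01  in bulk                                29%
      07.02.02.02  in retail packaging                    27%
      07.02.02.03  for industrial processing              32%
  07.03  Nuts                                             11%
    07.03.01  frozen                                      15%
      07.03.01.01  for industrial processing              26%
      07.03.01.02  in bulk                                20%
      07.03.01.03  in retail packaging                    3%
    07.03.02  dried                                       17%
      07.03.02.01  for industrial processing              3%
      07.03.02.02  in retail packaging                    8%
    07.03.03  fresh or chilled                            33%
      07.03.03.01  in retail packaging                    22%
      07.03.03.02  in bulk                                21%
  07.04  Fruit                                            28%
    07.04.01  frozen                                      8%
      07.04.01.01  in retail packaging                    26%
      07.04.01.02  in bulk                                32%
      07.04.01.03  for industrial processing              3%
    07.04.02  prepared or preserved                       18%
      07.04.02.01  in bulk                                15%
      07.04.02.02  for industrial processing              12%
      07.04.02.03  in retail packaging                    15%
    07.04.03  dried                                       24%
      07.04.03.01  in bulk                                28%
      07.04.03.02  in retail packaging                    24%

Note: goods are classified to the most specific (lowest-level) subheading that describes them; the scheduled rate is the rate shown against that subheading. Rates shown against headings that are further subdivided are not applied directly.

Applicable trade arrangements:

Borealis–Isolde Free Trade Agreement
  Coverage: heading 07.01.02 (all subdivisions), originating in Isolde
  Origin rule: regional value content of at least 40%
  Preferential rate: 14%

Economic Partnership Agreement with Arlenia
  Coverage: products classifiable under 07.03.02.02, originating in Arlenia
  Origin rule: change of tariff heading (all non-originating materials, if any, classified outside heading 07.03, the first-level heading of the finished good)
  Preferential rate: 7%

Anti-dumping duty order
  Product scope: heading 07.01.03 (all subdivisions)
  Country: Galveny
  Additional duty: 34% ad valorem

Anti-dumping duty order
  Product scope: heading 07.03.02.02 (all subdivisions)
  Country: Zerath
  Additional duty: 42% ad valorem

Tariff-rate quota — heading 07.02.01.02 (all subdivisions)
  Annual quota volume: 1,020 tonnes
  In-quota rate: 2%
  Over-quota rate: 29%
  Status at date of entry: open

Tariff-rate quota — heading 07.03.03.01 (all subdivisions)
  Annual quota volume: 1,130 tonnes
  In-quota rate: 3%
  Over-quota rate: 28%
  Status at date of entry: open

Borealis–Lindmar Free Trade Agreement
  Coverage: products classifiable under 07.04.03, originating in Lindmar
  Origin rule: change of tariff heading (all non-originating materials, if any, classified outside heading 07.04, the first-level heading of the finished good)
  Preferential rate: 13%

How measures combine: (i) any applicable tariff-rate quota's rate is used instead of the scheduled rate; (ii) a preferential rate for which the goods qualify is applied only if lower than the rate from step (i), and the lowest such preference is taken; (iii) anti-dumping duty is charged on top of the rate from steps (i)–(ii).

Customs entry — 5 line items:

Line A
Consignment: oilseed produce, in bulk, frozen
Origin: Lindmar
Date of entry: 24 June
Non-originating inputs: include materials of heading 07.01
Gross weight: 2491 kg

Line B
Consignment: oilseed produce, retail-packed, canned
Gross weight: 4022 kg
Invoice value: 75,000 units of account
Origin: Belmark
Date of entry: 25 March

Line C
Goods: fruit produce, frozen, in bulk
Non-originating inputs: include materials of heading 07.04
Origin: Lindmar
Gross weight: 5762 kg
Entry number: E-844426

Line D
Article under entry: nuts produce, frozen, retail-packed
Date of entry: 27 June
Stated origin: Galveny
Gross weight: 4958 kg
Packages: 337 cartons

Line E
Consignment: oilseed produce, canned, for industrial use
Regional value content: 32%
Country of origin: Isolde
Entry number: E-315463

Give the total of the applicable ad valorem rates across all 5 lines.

Line A: oilseed → 07.01; frozen → 07.01.03; in bulk → 07.01.03.02. Scheduled 34%. Lindmar agreement on 07.04.03: 07.01.03.02 not covered. → 34%.
Line B: oilseed → 07.01; canned → 07.01.02; retail-packed → 07.01.02.01. Scheduled 10%. No special measure applies. → 10%.
Line C: fruit → 07.04; frozen → 07.04.01; in bulk → 07.04.01.02. Scheduled 32%. Lindmar agreement on 07.04.03: 07.04.01.02 not covered. → 32%.
Line D: nuts → 07.03; frozen → 07.03.01; retail-packed → 07.03.01.03. Scheduled 3%. No special measure applies. → 3%.
Line E: oilseed → 07.01; canned → 07.01.02; for industrial use → 07.01.02.02. Scheduled 35%. Isolde agreement on 07.01.02: RVC < 40%. → 35%.
Sum: 34% + 10% + 32% + 3% + 35% = 114%.

114%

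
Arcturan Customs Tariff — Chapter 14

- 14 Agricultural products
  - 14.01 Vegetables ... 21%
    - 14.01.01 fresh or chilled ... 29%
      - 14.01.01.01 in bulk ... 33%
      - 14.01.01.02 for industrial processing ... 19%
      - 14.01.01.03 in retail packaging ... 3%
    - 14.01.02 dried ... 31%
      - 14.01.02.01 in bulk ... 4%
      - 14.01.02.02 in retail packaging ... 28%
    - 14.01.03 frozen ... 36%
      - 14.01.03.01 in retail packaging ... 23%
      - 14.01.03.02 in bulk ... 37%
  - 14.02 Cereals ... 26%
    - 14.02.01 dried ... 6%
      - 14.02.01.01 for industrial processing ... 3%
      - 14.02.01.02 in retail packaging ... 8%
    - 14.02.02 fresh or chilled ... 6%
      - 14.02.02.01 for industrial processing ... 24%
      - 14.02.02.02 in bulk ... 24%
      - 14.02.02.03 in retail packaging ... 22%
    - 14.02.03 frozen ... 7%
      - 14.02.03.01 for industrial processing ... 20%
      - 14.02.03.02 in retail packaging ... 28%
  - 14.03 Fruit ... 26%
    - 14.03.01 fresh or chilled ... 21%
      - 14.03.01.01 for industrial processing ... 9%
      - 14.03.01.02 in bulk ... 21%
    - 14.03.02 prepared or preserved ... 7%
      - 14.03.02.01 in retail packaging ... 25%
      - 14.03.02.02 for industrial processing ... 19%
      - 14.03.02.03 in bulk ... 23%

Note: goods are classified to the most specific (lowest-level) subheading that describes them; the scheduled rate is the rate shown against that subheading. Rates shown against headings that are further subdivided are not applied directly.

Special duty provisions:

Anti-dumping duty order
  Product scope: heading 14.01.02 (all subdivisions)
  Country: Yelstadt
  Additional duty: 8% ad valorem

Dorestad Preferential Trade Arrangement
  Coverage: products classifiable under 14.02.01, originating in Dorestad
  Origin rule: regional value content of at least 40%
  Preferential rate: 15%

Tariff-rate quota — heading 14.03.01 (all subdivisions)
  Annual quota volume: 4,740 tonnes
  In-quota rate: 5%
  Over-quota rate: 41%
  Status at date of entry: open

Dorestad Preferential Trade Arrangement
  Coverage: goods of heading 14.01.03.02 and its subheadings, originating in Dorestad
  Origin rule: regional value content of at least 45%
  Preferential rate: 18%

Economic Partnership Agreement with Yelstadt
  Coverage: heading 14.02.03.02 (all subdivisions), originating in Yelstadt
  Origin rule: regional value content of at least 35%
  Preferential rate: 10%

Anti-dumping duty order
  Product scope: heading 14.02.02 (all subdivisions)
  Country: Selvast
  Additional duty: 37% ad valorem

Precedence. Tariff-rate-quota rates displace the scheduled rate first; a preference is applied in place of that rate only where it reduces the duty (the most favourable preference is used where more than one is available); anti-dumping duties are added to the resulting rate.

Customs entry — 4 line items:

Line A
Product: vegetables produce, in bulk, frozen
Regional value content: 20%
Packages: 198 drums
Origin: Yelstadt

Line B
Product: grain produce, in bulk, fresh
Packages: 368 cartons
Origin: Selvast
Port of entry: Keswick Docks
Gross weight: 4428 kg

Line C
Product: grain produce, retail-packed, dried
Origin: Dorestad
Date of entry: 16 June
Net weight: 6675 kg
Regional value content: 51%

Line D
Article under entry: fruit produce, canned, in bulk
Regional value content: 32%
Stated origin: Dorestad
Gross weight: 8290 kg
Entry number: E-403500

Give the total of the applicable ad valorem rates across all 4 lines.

Line A: vegetables → 14.01; frozen → 14.01.03; in bulk → 14.01.03.02. Scheduled 37%. Yelstadt agreement on 14.02.03.02: 14.01.03.02 not covered. → 37%.
Line B: grain → 14.02; fresh → 14.02.02; in bulk → 14.02.02.02. Scheduled 24%. anti-dumping (Selvast, 14.02.02): +37%; total 24% + 37% = 61%. → 61%.
Line C: grain → 14.02; dried → 14.02.01; retail-packed → 14.02.01.02. Scheduled 8%. Dorestad agreement on 14.02.01: RVC ≥ 40% → 15% available; Dorestad agreement on 14.01.03.02: 14.02.01.02 not covered; preference 15% not lower than 8% → no reduction. → 8%.
Line D: fruit → 14.03; canned → 14.03.02; in bulk → 14.03.02.03. Scheduled 23%. Dorestad agreement on 14.02.01: 14.03.02.03 not covered; Dorestad agreement on 14.01.03.02: 14.03.02.03 not covered. → 23%.
Sum: 37% + 61% + 8% + 23% = 129%.

129%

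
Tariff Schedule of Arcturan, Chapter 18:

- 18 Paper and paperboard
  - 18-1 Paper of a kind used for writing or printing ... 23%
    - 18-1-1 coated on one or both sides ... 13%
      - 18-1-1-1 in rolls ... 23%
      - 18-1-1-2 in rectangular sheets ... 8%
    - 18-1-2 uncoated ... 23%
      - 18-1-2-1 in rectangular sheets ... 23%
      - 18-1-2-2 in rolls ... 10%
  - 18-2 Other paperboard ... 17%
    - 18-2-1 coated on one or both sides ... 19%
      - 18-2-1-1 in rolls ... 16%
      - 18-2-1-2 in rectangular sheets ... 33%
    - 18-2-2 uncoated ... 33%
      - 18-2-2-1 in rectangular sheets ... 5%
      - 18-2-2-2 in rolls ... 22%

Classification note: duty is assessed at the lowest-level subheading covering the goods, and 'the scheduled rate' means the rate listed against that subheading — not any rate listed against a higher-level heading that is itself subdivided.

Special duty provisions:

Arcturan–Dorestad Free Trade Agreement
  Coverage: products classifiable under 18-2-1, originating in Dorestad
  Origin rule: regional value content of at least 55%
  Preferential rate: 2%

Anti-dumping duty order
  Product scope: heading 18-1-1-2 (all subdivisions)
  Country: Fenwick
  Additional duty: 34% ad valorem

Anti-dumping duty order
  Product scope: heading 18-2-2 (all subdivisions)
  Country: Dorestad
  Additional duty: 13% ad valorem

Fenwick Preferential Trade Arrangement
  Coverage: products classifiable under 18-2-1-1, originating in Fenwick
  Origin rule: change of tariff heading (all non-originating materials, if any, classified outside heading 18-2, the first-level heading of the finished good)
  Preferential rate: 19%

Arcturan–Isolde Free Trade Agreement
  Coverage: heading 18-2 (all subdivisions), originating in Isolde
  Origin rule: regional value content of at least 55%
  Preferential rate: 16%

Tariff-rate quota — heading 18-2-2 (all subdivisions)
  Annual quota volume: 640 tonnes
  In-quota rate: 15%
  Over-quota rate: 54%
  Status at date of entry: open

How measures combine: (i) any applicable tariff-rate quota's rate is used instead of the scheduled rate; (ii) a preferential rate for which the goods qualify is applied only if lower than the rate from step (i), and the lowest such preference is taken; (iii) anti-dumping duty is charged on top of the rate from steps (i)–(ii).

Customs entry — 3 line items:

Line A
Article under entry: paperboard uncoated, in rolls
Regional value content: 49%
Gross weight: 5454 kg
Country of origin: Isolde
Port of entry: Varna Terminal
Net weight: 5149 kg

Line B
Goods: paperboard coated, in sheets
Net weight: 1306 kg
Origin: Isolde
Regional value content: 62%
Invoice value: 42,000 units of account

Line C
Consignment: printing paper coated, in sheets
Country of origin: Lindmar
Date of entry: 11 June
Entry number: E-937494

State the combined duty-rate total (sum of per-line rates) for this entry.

Line A: paperboard → 18-2; uncoated → 18-2-2; in rolls → 18-2-2-2. Scheduled 22%. quota on 18-2-2 open → in-quota 15%; Isolde agreement on 18-2: RVC < 55%. → 15%.
Line B: paperboard → 18-2; coated → 18-2-1; in sheets → 18-2-1-2. Scheduled 33%. Isolde agreement on 18-2: RVC ≥ 55% → 16% available; preferential 16%. → 16%.
Line C: printing paper → 18-1; coated → 18-1-1; in sheets → 18-1-1-2. Scheduled 8%. No special measure applies. → 8%.
Sum: 15% + 16% + 8% = 39%.

39%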